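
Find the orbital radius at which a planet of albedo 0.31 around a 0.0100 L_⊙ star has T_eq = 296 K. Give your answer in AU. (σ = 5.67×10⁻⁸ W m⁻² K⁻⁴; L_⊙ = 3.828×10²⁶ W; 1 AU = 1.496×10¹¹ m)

d ≈ 0.0734 AU

L = 0.0100 × 3.828×10²⁶ = 3.83×10²⁴ W.
From T_eq⁴ = L(1−A)/(16πσd²): d = √[L(1−A)/(16πσT_eq⁴)].
d = √[3.83×10²⁴ × 0.69 / (16π × 5.67×10⁻⁸ × (296)⁴)] = 1.10×10¹⁰ m = 0.0734 AU.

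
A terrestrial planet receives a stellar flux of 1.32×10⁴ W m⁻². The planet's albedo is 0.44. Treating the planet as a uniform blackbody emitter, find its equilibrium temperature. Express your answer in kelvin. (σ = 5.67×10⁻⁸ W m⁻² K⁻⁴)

Energy balance: absorbed = emitted ⇒ πR²·S(1−A) = 4πR²·σT_eq⁴, so T_eq⁴ = S(1−A)/(4σ).
T_eq = [1.32×10⁴ × 0.56 / (4 × 5.67×10⁻⁸)]^(1/4) = (3.26×10¹⁰)^(1/4) = 425 K.

T_eq ≈ 425 K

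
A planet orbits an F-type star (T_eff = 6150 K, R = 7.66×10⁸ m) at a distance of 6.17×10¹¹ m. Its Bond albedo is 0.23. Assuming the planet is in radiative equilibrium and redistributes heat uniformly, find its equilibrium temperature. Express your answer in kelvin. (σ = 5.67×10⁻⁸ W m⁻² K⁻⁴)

L = 4πR_⋆²σT_⋆⁴ = 4π(7.66×10⁸)² × 5.67×10⁻⁸ × (6150)⁴ = 5.98×10²⁶ W.
S = L/(4πd²) = 125 W m⁻².
Energy balance: absorbed = emitted ⇒ πR²·S(1−A) = 4πR²·σT_eq⁴, so T_eq⁴ = S(1−A)/(4σ).
T_eq = [125 × 0.77 / (4 × 5.67×10⁻⁸)]^(1/4) = (4.24×10⁸)^(1/4) = 144 K.

T_eq ≈ 144 K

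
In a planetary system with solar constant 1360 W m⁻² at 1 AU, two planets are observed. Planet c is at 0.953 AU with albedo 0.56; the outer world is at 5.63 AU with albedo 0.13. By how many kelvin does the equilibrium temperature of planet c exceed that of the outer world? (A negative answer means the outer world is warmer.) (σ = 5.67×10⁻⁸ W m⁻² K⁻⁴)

ΔT ≈ 118.9 K

T_eq = [S₀(1−A)/(4σd²)]^(1/4), so T ∝ (1−A)^(1/4) / √d.
T₁ = [1360×0.44/(4×5.67×10⁻⁸×0.953²)]^(1/4) = 232.16 K.
T₂ = [1360×0.87/(4×5.67×10⁻⁸×5.63²)]^(1/4) = 113.27 K.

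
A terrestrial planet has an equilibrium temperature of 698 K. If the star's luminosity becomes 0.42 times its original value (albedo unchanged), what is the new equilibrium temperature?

T_eq ≈ 562 K

T_eq ∝ L^(1/4) · d^(−1/2).
T′ = 698 × 0.42^(1/4) = 562 K.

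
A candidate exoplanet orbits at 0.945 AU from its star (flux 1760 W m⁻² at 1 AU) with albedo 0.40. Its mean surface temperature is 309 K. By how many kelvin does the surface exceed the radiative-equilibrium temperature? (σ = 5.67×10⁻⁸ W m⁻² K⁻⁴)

S = 1760/0.945² = 1971 W m⁻².
T_eq = [S(1−A)/(4σ)]^(1/4) = [1971×0.60/(4×5.67×10⁻⁸)]^(1/4) = 268.7 K.
ΔT = T_surf − T_eq = 309 − 268.7.

ΔT ≈ 40.3 K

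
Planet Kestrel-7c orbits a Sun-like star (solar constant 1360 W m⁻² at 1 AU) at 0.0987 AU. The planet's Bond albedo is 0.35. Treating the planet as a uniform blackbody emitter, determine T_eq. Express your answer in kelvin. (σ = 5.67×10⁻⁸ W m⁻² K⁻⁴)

Flux at 0.0987 AU: S = 1360/0.0987² = 1.40×10⁵ W m⁻².
Energy balance: absorbed = emitted ⇒ πR²·S(1−A) = 4πR²·σT_eq⁴, so T_eq⁴ = S(1−A)/(4σ).
T_eq = [1.40×10⁵ × 0.65 / (4 × 5.67×10⁻⁸)]^(1/4) = (4.00×10¹¹)^(1/4) = 795 K.

T_eq ≈ 795 K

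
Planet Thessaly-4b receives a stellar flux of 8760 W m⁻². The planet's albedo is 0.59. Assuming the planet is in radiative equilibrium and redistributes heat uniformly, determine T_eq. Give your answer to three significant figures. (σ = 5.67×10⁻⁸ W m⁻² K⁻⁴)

Energy balance: absorbed = emitted ⇒ πR²·S(1−A) = 4πR²·σT_eq⁴, so T_eq⁴ = S(1−A)/(4σ).
T_eq = [8760 × 0.41 / (4 × 5.67×10⁻⁸)]^(1/4) = (1.58×10¹⁰)^(1/4) = 355 K.

T_eq ≈ 355 K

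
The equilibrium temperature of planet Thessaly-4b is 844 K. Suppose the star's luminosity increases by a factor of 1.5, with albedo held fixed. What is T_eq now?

T_eq ≈ 934 K

T_eq ∝ L^(1/4) · d^(−1/2).
T′ = 844 × 1.5^(1/4) = 934 K.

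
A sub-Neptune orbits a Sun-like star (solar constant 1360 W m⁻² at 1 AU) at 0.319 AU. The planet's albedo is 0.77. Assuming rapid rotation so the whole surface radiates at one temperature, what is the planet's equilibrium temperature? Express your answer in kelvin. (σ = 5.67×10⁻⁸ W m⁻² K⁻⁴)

T_eq ≈ 341 K

Flux at 0.319 AU: S = 1360/0.319² = 1.34×10⁴ W m⁻².
Energy balance: absorbed = emitted ⇒ πR²·S(1−A) = 4πR²·σT_eq⁴, so T_eq⁴ = S(1−A)/(4σ).
T_eq = [1.34×10⁴ × 0.23 / (4 × 5.67×10⁻⁸)]^(1/4) = (1.36×10¹⁰)^(1/4) = 341 K.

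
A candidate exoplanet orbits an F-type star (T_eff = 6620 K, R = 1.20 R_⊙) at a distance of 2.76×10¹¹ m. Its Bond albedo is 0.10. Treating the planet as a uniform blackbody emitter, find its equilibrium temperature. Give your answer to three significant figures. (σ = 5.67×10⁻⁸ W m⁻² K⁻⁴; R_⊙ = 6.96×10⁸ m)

T_eq ≈ 251 K

R_⋆ = 1.20 × 6.96×10⁸ = 8.35×10⁸ m.
L = 4πR_⋆²σT_⋆⁴ = 4π(8.35×10⁸)² × 5.67×10⁻⁸ × (6620)⁴ = 9.55×10²⁶ W.
S = L/(4πd²) = 997 W m⁻².
Energy balance: absorbed = emitted ⇒ πR²·S(1−A) = 4πR²·σT_eq⁴, so T_eq⁴ = S(1−A)/(4σ).
T_eq = [997 × 0.90 / (4 × 5.67×10⁻⁸)]^(1/4) = (3.96×10⁹)^(1/4) = 251 K.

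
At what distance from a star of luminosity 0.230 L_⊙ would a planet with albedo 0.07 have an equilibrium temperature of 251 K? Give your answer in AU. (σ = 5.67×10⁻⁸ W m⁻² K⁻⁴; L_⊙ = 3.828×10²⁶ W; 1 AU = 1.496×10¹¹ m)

L = 0.230 × 3.828×10²⁶ = 8.80×10²⁵ W.
From T_eq⁴ = L(1−A)/(16πσd²): d = √[L(1−A)/(16πσT_eq⁴)].
d = √[8.80×10²⁵ × 0.93 / (16π × 5.67×10⁻⁸ × (251)⁴)] = 8.51×10¹⁰ m = 0.569 AU.

d ≈ 0.569 AU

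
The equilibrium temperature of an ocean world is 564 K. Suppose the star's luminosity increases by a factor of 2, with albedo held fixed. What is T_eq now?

T_eq ≈ 671 K

T_eq ∝ L^(1/4) · d^(−1/2).
T′ = 564 × 2^(1/4) = 671 K.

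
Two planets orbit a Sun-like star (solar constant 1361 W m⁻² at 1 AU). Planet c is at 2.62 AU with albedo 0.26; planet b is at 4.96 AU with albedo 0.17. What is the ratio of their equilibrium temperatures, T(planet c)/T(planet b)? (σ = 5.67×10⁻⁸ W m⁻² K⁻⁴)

T₁/T₂ ≈ 1.337

T_eq = [S₀(1−A)/(4σd²)]^(1/4), so T ∝ (1−A)^(1/4) / √d.
T₁ = [1361×0.74/(4×5.67×10⁻⁸×2.62²)]^(1/4) = 159.48 K.
T₂ = [1361×0.83/(4×5.67×10⁻⁸×4.96²)]^(1/4) = 119.28 K.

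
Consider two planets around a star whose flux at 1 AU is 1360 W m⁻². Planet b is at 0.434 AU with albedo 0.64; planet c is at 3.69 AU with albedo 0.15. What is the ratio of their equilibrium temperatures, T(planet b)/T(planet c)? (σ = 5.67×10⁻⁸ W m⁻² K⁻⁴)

T₁/T₂ ≈ 2.352

T_eq = [S₀(1−A)/(4σd²)]^(1/4), so T ∝ (1−A)^(1/4) / √d.
T₁ = [1360×0.36/(4×5.67×10⁻⁸×0.434²)]^(1/4) = 327.19 K.
T₂ = [1360×0.85/(4×5.67×10⁻⁸×3.69²)]^(1/4) = 139.10 K.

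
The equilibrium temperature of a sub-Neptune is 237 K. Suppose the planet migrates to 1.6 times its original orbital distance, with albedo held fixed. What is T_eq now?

T_eq ∝ L^(1/4) · d^(−1/2).
T′ = 237 / 1.6^(1/2) = 187 K.

T_eq ≈ 187 K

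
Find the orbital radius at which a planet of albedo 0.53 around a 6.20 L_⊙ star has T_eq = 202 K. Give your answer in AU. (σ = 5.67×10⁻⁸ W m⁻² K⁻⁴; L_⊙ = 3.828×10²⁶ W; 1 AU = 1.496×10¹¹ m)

L = 6.20 × 3.828×10²⁶ = 2.37×10²⁷ W.
From T_eq⁴ = L(1−A)/(16πσd²): d = √[L(1−A)/(16πσT_eq⁴)].
d = √[2.37×10²⁷ × 0.47 / (16π × 5.67×10⁻⁸ × (202)⁴)] = 4.85×10¹¹ m = 3.24 AU.

d ≈ 3.24 AU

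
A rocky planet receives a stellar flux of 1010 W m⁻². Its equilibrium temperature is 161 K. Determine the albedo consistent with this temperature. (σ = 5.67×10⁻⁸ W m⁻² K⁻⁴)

A ≈ 0.85

From T_eq⁴ = S(1−A)/(4σ): 1−A = 4σT_eq⁴/S.
1−A = 4 × 5.67×10⁻⁸ × (161)⁴ / 1010 = 0.151.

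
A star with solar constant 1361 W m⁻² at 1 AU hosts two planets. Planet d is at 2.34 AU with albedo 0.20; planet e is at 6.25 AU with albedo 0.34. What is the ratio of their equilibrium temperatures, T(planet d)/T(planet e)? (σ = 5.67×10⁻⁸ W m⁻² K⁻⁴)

T₁/T₂ ≈ 1.715

T_eq = [S₀(1−A)/(4σd²)]^(1/4), so T ∝ (1−A)^(1/4) / √d.
T₁ = [1361×0.80/(4×5.67×10⁻⁸×2.34²)]^(1/4) = 172.08 K.
T₂ = [1361×0.66/(4×5.67×10⁻⁸×6.25²)]^(1/4) = 100.35 K.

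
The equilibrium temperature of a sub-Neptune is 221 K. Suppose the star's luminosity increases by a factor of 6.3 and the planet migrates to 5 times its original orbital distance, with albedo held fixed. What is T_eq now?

T_eq ∝ L^(1/4) · d^(−1/2).
T′ = 221 × 6.3^(1/4) / 5^(1/2) = 157 K.

T_eq ≈ 157 K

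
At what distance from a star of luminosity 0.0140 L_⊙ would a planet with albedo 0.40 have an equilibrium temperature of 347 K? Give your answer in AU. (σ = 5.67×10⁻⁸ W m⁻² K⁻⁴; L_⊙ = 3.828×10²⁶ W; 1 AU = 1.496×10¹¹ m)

d ≈ 0.0590 AU

L = 0.0140 × 3.828×10²⁶ = 5.36×10²⁴ W.
From T_eq⁴ = L(1−A)/(16πσd²): d = √[L(1−A)/(16πσT_eq⁴)].
d = √[5.36×10²⁴ × 0.60 / (16π × 5.67×10⁻⁸ × (347)⁴)] = 8.82×10⁹ m = 0.0590 AU.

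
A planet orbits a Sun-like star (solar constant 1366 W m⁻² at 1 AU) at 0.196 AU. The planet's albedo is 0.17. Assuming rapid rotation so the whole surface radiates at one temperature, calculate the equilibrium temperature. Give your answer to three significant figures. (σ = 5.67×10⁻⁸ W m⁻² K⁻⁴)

T_eq ≈ 601 K

Flux at 0.196 AU: S = 1366/0.196² = 3.56×10⁴ W m⁻².
Energy balance: absorbed = emitted ⇒ πR²·S(1−A) = 4πR²·σT_eq⁴, so T_eq⁴ = S(1−A)/(4σ).
T_eq = [3.56×10⁴ × 0.83 / (4 × 5.67×10⁻⁸)]^(1/4) = (1.30×10¹¹)^(1/4) = 601 K.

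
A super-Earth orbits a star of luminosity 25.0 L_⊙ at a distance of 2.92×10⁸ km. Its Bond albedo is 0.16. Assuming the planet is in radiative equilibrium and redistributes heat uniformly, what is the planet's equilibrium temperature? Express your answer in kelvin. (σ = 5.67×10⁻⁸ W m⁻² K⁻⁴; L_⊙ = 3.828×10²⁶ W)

T_eq ≈ 426 K

d = 2.92×10⁸ km = 2.92×10¹¹ m.
L = 25.0 × 3.828×10²⁶ = 9.57×10²⁷ W.
Flux: S = L/(4πd²) = 9.57×10²⁷/(4π×(2.92×10¹¹)²) = 8930 W m⁻².
Energy balance: absorbed = emitted ⇒ πR²·S(1−A) = 4πR²·σT_eq⁴, so T_eq⁴ = S(1−A)/(4σ).
T_eq = [8930 × 0.84 / (4 × 5.67×10⁻⁸)]^(1/4) = (3.31×10¹⁰)^(1/4) = 426 K.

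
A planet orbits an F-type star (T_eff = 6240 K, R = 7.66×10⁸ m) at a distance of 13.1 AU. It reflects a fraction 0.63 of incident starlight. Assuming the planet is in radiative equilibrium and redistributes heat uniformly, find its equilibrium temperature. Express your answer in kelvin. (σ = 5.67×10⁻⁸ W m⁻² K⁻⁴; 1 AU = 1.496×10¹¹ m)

T_eq ≈ 68.0 K

d = 13.1 AU = 1.96×10¹² m.
L = 4πR_⋆²σT_⋆⁴ = 4π(7.66×10⁸)² × 5.67×10⁻⁸ × (6240)⁴ = 6.34×10²⁶ W.
S = L/(4πd²) = 13.1 W m⁻².
Energy balance: absorbed = emitted ⇒ πR²·S(1−A) = 4πR²·σT_eq⁴, so T_eq⁴ = S(1−A)/(4σ).
T_eq = [13.1 × 0.37 / (4 × 5.67×10⁻⁸)]^(1/4) = (2.14×10⁷)^(1/4) = 68.0 K.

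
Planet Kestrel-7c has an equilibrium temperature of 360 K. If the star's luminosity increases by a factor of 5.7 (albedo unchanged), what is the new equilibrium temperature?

T_eq ∝ L^(1/4) · d^(−1/2).
T′ = 360 × 5.7^(1/4) = 556 K.

T_eq ≈ 556 K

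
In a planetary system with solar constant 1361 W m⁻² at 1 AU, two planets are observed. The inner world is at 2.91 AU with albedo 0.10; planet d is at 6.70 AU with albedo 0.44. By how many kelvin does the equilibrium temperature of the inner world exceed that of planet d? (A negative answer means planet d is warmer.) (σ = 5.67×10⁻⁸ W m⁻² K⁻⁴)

ΔT ≈ 65.9 K

T_eq = [S₀(1−A)/(4σd²)]^(1/4), so T ∝ (1−A)^(1/4) / √d.
T₁ = [1361×0.90/(4×5.67×10⁻⁸×2.91²)]^(1/4) = 158.92 K.
T₂ = [1361×0.56/(4×5.67×10⁻⁸×6.70²)]^(1/4) = 93.02 K.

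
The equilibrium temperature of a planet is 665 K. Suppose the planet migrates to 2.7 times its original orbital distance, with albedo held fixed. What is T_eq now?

T_eq ∝ L^(1/4) · d^(−1/2).
T′ = 665 / 2.7^(1/2) = 405 K.

T_eq ≈ 405 K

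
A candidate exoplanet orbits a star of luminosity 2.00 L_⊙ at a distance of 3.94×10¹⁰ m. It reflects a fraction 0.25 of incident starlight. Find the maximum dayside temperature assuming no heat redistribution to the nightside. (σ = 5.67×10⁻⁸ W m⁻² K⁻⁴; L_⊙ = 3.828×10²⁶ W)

T_ss ≈ 849 K

L = 2.00 × 3.828×10²⁶ = 7.66×10²⁶ W.
Flux: S = L/(4πd²) = 7.66×10²⁶/(4π×(3.94×10¹⁰)²) = 3.92×10⁴ W m⁻².
With no redistribution each surface element balances locally: S(1−A) = σT⁴.
T = [3.92×10⁴ × 0.75 / 5.67×10⁻⁸]^(1/4) = (5.19×10¹¹)^(1/4) = 849 K.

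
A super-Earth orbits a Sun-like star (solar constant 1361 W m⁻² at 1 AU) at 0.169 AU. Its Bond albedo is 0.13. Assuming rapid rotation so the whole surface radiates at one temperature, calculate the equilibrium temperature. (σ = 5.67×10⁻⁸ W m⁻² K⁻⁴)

T_eq ≈ 654 K

Flux at 0.169 AU: S = 1361/0.169² = 4.77×10⁴ W m⁻².
Energy balance: absorbed = emitted ⇒ πR²·S(1−A) = 4πR²·σT_eq⁴, so T_eq⁴ = S(1−A)/(4σ).
T_eq = [4.77×10⁴ × 0.87 / (4 × 5.67×10⁻⁸)]^(1/4) = (1.83×10¹¹)^(1/4) = 654 K.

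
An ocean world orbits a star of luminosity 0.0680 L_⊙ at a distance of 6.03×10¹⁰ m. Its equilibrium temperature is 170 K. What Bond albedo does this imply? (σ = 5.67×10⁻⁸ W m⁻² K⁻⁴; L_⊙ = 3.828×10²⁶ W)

A ≈ 0.67

L = 0.0680 × 3.828×10²⁶ = 2.60×10²⁵ W.
Flux: S = L/(4πd²) = 2.60×10²⁵/(4π×(6.03×10¹⁰)²) = 570 W m⁻².
From T_eq⁴ = S(1−A)/(4σ): 1−A = 4σT_eq⁴/S.
1−A = 4 × 5.67×10⁻⁸ × (170)⁴ / 570 = 0.333.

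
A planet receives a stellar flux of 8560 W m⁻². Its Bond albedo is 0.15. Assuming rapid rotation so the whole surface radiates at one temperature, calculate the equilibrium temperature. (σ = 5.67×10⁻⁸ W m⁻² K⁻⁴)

T_eq ≈ 423 K

Energy balance: absorbed = emitted ⇒ πR²·S(1−A) = 4πR²·σT_eq⁴, so T_eq⁴ = S(1−A)/(4σ).
T_eq = [8560 × 0.85 / (4 × 5.67×10⁻⁸)]^(1/4) = (3.21×10¹⁰)^(1/4) = 423 K.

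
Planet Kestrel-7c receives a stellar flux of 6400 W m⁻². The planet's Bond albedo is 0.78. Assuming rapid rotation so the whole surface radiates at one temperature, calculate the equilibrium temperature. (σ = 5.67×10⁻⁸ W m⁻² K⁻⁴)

Energy balance: absorbed = emitted ⇒ πR²·S(1−A) = 4πR²·σT_eq⁴, so T_eq⁴ = S(1−A)/(4σ).
T_eq = [6400 × 0.22 / (4 × 5.67×10⁻⁸)]^(1/4) = (6.21×10⁹)^(1/4) = 281 K.

T_eq ≈ 281 K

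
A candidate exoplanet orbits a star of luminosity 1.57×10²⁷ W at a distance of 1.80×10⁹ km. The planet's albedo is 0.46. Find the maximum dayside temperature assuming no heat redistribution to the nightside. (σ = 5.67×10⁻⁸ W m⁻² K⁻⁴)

T_ss ≈ 138 K

d = 1.80×10⁹ km = 1.80×10¹² m.
Flux: S = L/(4πd²) = 1.57×10²⁷/(4π×(1.80×10¹²)²) = 38.6 W m⁻².
With no redistribution each surface element balances locally: S(1−A) = σT⁴.
T = [38.6 × 0.54 / 5.67×10⁻⁸]^(1/4) = (3.67×10⁸)^(1/4) = 138 K.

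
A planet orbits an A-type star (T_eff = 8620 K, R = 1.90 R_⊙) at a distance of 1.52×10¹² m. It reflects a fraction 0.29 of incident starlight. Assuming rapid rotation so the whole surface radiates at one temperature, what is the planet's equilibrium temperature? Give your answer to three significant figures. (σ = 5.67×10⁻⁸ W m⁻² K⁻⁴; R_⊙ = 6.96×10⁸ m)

R_⋆ = 1.90 × 6.96×10⁸ = 1.32×10⁹ m.
L = 4πR_⋆²σT_⋆⁴ = 4π(1.32×10⁹)² × 5.67×10⁻⁸ × (8620)⁴ = 6.88×10²⁷ W.
S = L/(4πd²) = 237 W m⁻².
Energy balance: absorbed = emitted ⇒ πR²·S(1−A) = 4πR²·σT_eq⁴, so T_eq⁴ = S(1−A)/(4σ).
T_eq = [237 × 0.71 / (4 × 5.67×10⁻⁸)]^(1/4) = (7.42×10⁸)^(1/4) = 165 K.

T_eq ≈ 165 K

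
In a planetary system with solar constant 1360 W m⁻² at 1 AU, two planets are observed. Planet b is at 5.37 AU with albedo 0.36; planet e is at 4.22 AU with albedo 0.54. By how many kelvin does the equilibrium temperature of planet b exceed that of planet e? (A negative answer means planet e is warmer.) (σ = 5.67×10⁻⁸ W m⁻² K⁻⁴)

T_eq = [S₀(1−A)/(4σd²)]^(1/4), so T ∝ (1−A)^(1/4) / √d.
T₁ = [1360×0.64/(4×5.67×10⁻⁸×5.37²)]^(1/4) = 107.41 K.
T₂ = [1360×0.46/(4×5.67×10⁻⁸×4.22²)]^(1/4) = 111.56 K.

ΔT ≈ -4.2 K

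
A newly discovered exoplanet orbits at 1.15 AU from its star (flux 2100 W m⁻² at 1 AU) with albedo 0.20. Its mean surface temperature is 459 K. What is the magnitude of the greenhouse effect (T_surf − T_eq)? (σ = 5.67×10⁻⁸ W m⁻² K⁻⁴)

ΔT ≈ 185.4 K

S = 2100/1.15² = 1588 W m⁻².
T_eq = [S(1−A)/(4σ)]^(1/4) = [1588×0.80/(4×5.67×10⁻⁸)]^(1/4) = 273.6 K.
ΔT = T_surf − T_eq = 459 − 273.6.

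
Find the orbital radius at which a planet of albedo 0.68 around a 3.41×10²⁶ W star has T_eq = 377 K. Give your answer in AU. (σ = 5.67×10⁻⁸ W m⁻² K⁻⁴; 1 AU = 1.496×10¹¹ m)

From T_eq⁴ = L(1−A)/(16πσd²): d = √[L(1−A)/(16πσT_eq⁴)].
d = √[3.41×10²⁶ × 0.32 / (16π × 5.67×10⁻⁸ × (377)⁴)] = 4.35×10¹⁰ m = 0.291 AU.

d ≈ 0.291 AU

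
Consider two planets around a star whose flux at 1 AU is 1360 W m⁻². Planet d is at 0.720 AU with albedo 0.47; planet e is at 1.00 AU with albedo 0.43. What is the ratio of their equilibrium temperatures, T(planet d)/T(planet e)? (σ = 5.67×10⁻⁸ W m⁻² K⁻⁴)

T₁/T₂ ≈ 1.157

T_eq = [S₀(1−A)/(4σd²)]^(1/4), so T ∝ (1−A)^(1/4) / √d.
T₁ = [1360×0.53/(4×5.67×10⁻⁸×0.720²)]^(1/4) = 279.82 K.
T₂ = [1360×0.57/(4×5.67×10⁻⁸×1.00²)]^(1/4) = 241.79 K.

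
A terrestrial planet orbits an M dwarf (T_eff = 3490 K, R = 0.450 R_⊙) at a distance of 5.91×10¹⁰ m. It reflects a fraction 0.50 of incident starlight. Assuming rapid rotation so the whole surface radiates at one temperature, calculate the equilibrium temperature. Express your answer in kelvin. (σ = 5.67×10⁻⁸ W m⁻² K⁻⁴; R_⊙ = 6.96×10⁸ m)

R_⋆ = 0.450 × 6.96×10⁸ = 3.13×10⁸ m.
L = 4πR_⋆²σT_⋆⁴ = 4π(3.13×10⁸)² × 5.67×10⁻⁸ × (3490)⁴ = 1.04×10²⁵ W.
S = L/(4πd²) = 236 W m⁻².
Energy balance: absorbed = emitted ⇒ πR²·S(1−A) = 4πR²·σT_eq⁴, so T_eq⁴ = S(1−A)/(4σ).
T_eq = [236 × 0.50 / (4 × 5.67×10⁻⁸)]^(1/4) = (5.21×10⁸)^(1/4) = 151 K.

T_eq ≈ 151 K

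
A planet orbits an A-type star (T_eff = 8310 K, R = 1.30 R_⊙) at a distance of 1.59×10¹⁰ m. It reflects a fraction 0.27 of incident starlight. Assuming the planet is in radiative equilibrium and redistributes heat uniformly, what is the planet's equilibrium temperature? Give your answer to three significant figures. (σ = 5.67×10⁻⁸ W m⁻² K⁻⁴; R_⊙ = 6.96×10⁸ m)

R_⋆ = 1.30 × 6.96×10⁸ = 9.05×10⁸ m.
L = 4πR_⋆²σT_⋆⁴ = 4π(9.05×10⁸)² × 5.67×10⁻⁸ × (8310)⁴ = 2.78×10²⁷ W.
S = L/(4πd²) = 8.76×10⁵ W m⁻².
Energy balance: absorbed = emitted ⇒ πR²·S(1−A) = 4πR²·σT_eq⁴, so T_eq⁴ = S(1−A)/(4σ).
T_eq = [8.76×10⁵ × 0.73 / (4 × 5.67×10⁻⁸)]^(1/4) = (2.82×10¹²)^(1/4) = 1300 K.

T_eq ≈ 1300 K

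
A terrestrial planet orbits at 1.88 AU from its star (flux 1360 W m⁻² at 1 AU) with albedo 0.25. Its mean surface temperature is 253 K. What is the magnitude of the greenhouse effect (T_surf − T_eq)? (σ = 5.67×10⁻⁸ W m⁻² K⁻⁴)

S = 1360/1.88² = 384.8 W m⁻².
T_eq = [S(1−A)/(4σ)]^(1/4) = [384.8×0.75/(4×5.67×10⁻⁸)]^(1/4) = 188.9 K.
ΔT = T_surf − T_eq = 253 − 188.9.

ΔT ≈ 64.1 K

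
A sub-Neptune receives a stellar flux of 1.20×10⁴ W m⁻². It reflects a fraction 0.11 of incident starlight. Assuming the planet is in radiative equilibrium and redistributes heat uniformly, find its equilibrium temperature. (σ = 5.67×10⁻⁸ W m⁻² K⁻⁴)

T_eq ≈ 466 K

Energy balance: absorbed = emitted ⇒ πR²·S(1−A) = 4πR²·σT_eq⁴, so T_eq⁴ = S(1−A)/(4σ).
T_eq = [1.20×10⁴ × 0.89 / (4 × 5.67×10⁻⁸)]^(1/4) = (4.71×10¹⁰)^(1/4) = 466 K.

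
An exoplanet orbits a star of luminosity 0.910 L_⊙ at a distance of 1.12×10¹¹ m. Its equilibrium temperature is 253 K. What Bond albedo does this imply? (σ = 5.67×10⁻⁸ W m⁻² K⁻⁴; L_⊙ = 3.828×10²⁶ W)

A ≈ 0.58

L = 0.910 × 3.828×10²⁶ = 3.48×10²⁶ W.
Flux: S = L/(4πd²) = 3.48×10²⁶/(4π×(1.12×10¹¹)²) = 2210 W m⁻².
From T_eq⁴ = S(1−A)/(4σ): 1−A = 4σT_eq⁴/S.
1−A = 4 × 5.67×10⁻⁸ × (253)⁴ / 2210 = 0.420.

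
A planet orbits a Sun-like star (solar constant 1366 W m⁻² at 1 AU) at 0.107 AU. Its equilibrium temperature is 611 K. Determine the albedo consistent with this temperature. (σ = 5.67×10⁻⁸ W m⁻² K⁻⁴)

A ≈ 0.74

Flux at 0.107 AU: S = 1366/0.107² = 1.19×10⁵ W m⁻².
From T_eq⁴ = S(1−A)/(4σ): 1−A = 4σT_eq⁴/S.
1−A = 4 × 5.67×10⁻⁸ × (611)⁴ / 1.19×10⁵ = 0.265.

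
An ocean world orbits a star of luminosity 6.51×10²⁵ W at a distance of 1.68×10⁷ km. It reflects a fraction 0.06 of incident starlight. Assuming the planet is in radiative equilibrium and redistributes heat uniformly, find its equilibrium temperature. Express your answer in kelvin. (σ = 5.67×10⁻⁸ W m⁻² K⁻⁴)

d = 1.68×10⁷ km = 1.68×10¹⁰ m.
Flux: S = L/(4πd²) = 6.51×10²⁵/(4π×(1.68×10¹⁰)²) = 1.84×10⁴ W m⁻².
Energy balance: absorbed = emitted ⇒ πR²·S(1−A) = 4πR²·σT_eq⁴, so T_eq⁴ = S(1−A)/(4σ).
T_eq = [1.84×10⁴ × 0.94 / (4 × 5.67×10⁻⁸)]^(1/4) = (7.61×10¹⁰)^(1/4) = 525 K.

T_eq ≈ 525 K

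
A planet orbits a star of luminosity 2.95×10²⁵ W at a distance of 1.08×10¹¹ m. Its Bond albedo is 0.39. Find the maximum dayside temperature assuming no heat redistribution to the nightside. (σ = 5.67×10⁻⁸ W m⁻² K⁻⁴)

T_ss ≈ 216 K

Flux: S = L/(4πd²) = 2.95×10²⁵/(4π×(1.08×10¹¹)²) = 201 W m⁻².
With no redistribution each surface element balances locally: S(1−A) = σT⁴.
T = [201 × 0.61 / 5.67×10⁻⁸]^(1/4) = (2.17×10⁹)^(1/4) = 216 K.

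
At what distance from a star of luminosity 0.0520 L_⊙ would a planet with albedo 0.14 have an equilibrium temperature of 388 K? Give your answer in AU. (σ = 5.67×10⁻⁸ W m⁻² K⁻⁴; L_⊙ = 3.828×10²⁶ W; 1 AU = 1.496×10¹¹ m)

L = 0.0520 × 3.828×10²⁶ = 1.99×10²⁵ W.
From T_eq⁴ = L(1−A)/(16πσd²): d = √[L(1−A)/(16πσT_eq⁴)].
d = √[1.99×10²⁵ × 0.86 / (16π × 5.67×10⁻⁸ × (388)⁴)] = 1.63×10¹⁰ m = 0.109 AU.

d ≈ 0.109 AU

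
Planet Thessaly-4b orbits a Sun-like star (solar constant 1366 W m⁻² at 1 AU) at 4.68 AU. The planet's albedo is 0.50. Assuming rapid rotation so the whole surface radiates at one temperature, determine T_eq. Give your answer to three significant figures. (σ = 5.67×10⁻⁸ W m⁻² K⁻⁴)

Flux at 4.68 AU: S = 1366/4.68² = 62.4 W m⁻².
Energy balance: absorbed = emitted ⇒ πR²·S(1−A) = 4πR²·σT_eq⁴, so T_eq⁴ = S(1−A)/(4σ).
T_eq = [62.4 × 0.50 / (4 × 5.67×10⁻⁸)]^(1/4) = (1.37×10⁸)^(1/4) = 108 K.

T_eq ≈ 108 K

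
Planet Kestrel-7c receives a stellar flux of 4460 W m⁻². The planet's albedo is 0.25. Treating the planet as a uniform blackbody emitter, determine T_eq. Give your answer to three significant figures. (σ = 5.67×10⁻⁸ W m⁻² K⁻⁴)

T_eq ≈ 348 K

Energy balance: absorbed = emitted ⇒ πR²·S(1−A) = 4πR²·σT_eq⁴, so T_eq⁴ = S(1−A)/(4σ).
T_eq = [4460 × 0.75 / (4 × 5.67×10⁻⁸)]^(1/4) = (1.47×10¹⁰)^(1/4) = 348 K.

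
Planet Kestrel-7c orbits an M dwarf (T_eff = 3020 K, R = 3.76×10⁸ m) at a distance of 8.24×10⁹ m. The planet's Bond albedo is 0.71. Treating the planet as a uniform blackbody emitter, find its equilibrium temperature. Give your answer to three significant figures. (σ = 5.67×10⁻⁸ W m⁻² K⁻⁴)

T_eq ≈ 335 K

L = 4πR_⋆²σT_⋆⁴ = 4π(3.76×10⁸)² × 5.67×10⁻⁸ × (3020)⁴ = 8.38×10²⁴ W.
S = L/(4πd²) = 9820 W m⁻².
Energy balance: absorbed = emitted ⇒ πR²·S(1−A) = 4πR²·σT_eq⁴, so T_eq⁴ = S(1−A)/(4σ).
T_eq = [9820 × 0.29 / (4 × 5.67×10⁻⁸)]^(1/4) = (1.26×10¹⁰)^(1/4) = 335 K.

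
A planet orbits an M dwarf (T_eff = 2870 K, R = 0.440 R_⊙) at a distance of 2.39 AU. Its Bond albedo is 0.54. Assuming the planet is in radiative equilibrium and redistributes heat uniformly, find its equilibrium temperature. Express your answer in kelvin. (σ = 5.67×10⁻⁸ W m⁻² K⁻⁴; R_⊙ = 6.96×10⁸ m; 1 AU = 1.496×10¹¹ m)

T_eq ≈ 48.9 K

R_⋆ = 0.440 × 6.96×10⁸ = 3.06×10⁸ m.
d = 2.39 AU = 3.58×10¹¹ m.
L = 4πR_⋆²σT_⋆⁴ = 4π(3.06×10⁸)² × 5.67×10⁻⁸ × (2870)⁴ = 4.53×10²⁴ W.
S = L/(4πd²) = 2.82 W m⁻².
Energy balance: absorbed = emitted ⇒ πR²·S(1−A) = 4πR²·σT_eq⁴, so T_eq⁴ = S(1−A)/(4σ).
T_eq = [2.82 × 0.46 / (4 × 5.67×10⁻⁸)]^(1/4) = (5.72×10⁶)^(1/4) = 48.9 K.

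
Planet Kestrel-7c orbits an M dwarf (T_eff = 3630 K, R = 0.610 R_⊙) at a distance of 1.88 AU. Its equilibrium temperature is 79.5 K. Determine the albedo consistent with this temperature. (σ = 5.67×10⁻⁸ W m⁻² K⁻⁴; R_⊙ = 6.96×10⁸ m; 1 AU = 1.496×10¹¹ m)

R_⋆ = 0.610 × 6.96×10⁸ = 4.25×10⁸ m.
d = 1.88 AU = 2.81×10¹¹ m.
L = 4πR_⋆²σT_⋆⁴ = 4π(4.25×10⁸)² × 5.67×10⁻⁸ × (3630)⁴ = 2.23×10²⁵ W.
S = L/(4πd²) = 22.4 W m⁻².
From T_eq⁴ = S(1−A)/(4σ): 1−A = 4σT_eq⁴/S.
1−A = 4 × 5.67×10⁻⁸ × (79.5)⁴ / 22.4 = 0.404.

A ≈ 0.60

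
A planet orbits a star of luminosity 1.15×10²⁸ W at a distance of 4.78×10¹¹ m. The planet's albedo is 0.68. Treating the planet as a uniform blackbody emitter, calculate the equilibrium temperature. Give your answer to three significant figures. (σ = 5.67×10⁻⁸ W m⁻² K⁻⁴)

Flux: S = L/(4πd²) = 1.15×10²⁸/(4π×(4.78×10¹¹)²) = 4010 W m⁻².
Energy balance: absorbed = emitted ⇒ πR²·S(1−A) = 4πR²·σT_eq⁴, so T_eq⁴ = S(1−A)/(4σ).
T_eq = [4010 × 0.32 / (4 × 5.67×10⁻⁸)]^(1/4) = (5.65×10⁹)^(1/4) = 274 K.

T_eq ≈ 274 K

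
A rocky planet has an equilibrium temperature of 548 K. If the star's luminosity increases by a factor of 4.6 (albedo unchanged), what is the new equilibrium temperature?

T_eq ≈ 803 K

T_eq ∝ L^(1/4) · d^(−1/2).
T′ = 548 × 4.6^(1/4) = 803 K.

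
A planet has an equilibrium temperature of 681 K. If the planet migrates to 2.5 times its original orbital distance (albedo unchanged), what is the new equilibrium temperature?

T_eq ≈ 431 K

T_eq ∝ L^(1/4) · d^(−1/2).
T′ = 681 / 2.5^(1/2) = 431 K.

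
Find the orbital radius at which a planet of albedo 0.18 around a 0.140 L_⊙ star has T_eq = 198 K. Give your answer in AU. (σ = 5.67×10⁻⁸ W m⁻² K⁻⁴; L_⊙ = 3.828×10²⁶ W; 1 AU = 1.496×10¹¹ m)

d ≈ 0.670 AU

L = 0.140 × 3.828×10²⁶ = 5.36×10²⁵ W.
From T_eq⁴ = L(1−A)/(16πσd²): d = √[L(1−A)/(16πσT_eq⁴)].
d = √[5.36×10²⁵ × 0.82 / (16π × 5.67×10⁻⁸ × (198)⁴)] = 1.00×10¹¹ m = 0.670 AU.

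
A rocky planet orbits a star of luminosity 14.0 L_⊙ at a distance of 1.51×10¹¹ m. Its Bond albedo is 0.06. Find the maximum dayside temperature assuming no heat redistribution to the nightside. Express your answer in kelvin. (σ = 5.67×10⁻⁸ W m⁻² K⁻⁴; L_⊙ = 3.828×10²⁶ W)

T_ss ≈ 746 K

L = 14.0 × 3.828×10²⁶ = 5.36×10²⁷ W.
Flux: S = L/(4πd²) = 5.36×10²⁷/(4π×(1.51×10¹¹)²) = 1.87×10⁴ W m⁻².
With no redistribution each surface element balances locally: S(1−A) = σT⁴.
T = [1.87×10⁴ × 0.94 / 5.67×10⁻⁸]^(1/4) = (3.10×10¹¹)^(1/4) = 746 K.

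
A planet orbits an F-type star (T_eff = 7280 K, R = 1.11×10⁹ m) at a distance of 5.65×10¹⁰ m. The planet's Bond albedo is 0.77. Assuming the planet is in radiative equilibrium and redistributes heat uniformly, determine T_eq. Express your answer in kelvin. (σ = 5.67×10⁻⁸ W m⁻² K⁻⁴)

L = 4πR_⋆²σT_⋆⁴ = 4π(1.11×10⁹)² × 5.67×10⁻⁸ × (7280)⁴ = 2.47×10²⁷ W.
S = L/(4πd²) = 6.15×10⁴ W m⁻².
Energy balance: absorbed = emitted ⇒ πR²·S(1−A) = 4πR²·σT_eq⁴, so T_eq⁴ = S(1−A)/(4σ).
T_eq = [6.15×10⁴ × 0.23 / (4 × 5.67×10⁻⁸)]^(1/4) = (6.23×10¹⁰)^(1/4) = 500 K.

T_eq ≈ 500 K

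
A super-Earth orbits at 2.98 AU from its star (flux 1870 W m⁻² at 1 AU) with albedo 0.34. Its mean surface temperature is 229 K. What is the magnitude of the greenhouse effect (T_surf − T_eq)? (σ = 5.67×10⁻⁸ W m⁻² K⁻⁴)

ΔT ≈ 71.7 K

S = 1870/2.98² = 210.6 W m⁻².
T_eq = [S(1−A)/(4σ)]^(1/4) = [210.6×0.66/(4×5.67×10⁻⁸)]^(1/4) = 157.3 K.
ΔT = T_surf − T_eq = 229 − 157.3.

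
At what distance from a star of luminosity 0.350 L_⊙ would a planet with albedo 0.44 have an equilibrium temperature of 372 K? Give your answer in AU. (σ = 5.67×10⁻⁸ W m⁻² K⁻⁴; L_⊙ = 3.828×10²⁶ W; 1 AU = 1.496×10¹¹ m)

d ≈ 0.248 AU

L = 0.350 × 3.828×10²⁶ = 1.34×10²⁶ W.
From T_eq⁴ = L(1−A)/(16πσd²): d = √[L(1−A)/(16πσT_eq⁴)].
d = √[1.34×10²⁶ × 0.56 / (16π × 5.67×10⁻⁸ × (372)⁴)] = 3.71×10¹⁰ m = 0.248 AU.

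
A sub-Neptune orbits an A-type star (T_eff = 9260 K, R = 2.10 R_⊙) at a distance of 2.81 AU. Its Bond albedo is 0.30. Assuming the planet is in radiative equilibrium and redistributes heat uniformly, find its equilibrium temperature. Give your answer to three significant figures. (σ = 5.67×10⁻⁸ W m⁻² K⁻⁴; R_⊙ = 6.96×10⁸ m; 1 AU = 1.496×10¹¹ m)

R_⋆ = 2.10 × 6.96×10⁸ = 1.46×10⁹ m.
d = 2.81 AU = 4.20×10¹¹ m.
L = 4πR_⋆²σT_⋆⁴ = 4π(1.46×10⁹)² × 5.67×10⁻⁸ × (9260)⁴ = 1.12×10²⁸ W.
S = L/(4πd²) = 5040 W m⁻².
Energy balance: absorbed = emitted ⇒ πR²·S(1−A) = 4πR²·σT_eq⁴, so T_eq⁴ = S(1−A)/(4σ).
T_eq = [5040 × 0.70 / (4 × 5.67×10⁻⁸)]^(1/4) = (1.56×10¹⁰)^(1/4) = 353 K.

T_eq ≈ 353 K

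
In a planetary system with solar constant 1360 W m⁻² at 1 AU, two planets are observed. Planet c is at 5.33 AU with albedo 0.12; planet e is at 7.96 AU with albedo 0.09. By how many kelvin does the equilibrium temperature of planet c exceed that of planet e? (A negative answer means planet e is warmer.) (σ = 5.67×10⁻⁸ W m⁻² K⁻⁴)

ΔT ≈ 20.4 K

T_eq = [S₀(1−A)/(4σd²)]^(1/4), so T ∝ (1−A)^(1/4) / √d.
T₁ = [1360×0.88/(4×5.67×10⁻⁸×5.33²)]^(1/4) = 116.74 K.
T₂ = [1360×0.91/(4×5.67×10⁻⁸×7.96²)]^(1/4) = 96.33 K.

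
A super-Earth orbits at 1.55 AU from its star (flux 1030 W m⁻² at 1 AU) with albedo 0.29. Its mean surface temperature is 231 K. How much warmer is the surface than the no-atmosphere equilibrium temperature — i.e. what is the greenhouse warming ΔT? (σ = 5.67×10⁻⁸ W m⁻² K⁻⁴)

S = 1030/1.55² = 428.7 W m⁻².
T_eq = [S(1−A)/(4σ)]^(1/4) = [428.7×0.71/(4×5.67×10⁻⁸)]^(1/4) = 191.4 K.
ΔT = T_surf − T_eq = 231 − 191.4.

ΔT ≈ 39.6 K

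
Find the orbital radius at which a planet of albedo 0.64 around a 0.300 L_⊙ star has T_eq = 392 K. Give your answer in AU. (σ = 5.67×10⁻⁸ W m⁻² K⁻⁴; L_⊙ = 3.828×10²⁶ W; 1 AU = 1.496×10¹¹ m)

L = 0.300 × 3.828×10²⁶ = 1.15×10²⁶ W.
From T_eq⁴ = L(1−A)/(16πσd²): d = √[L(1−A)/(16πσT_eq⁴)].
d = √[1.15×10²⁶ × 0.36 / (16π × 5.67×10⁻⁸ × (392)⁴)] = 2.48×10¹⁰ m = 0.166 AU.

d ≈ 0.166 AU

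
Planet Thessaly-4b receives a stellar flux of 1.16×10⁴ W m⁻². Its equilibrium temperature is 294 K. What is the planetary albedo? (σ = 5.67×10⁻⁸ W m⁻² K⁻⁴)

From T_eq⁴ = S(1−A)/(4σ): 1−A = 4σT_eq⁴/S.
1−A = 4 × 5.67×10⁻⁸ × (294)⁴ / 1.16×10⁴ = 0.146.

A ≈ 0.85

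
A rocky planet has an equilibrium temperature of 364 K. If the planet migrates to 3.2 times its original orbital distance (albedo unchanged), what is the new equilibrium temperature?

T_eq ≈ 203 K

T_eq ∝ L^(1/4) · d^(−1/2).
T′ = 364 / 3.2^(1/2) = 203 K.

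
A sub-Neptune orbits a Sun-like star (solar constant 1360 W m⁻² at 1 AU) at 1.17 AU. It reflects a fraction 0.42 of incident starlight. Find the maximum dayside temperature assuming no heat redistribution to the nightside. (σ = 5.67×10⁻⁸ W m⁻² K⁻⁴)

Flux at 1.17 AU: S = 1360/1.17² = 993 W m⁻².
With no redistribution each surface element balances locally: S(1−A) = σT⁴.
T = [993 × 0.58 / 5.67×10⁻⁸]^(1/4) = (1.02×10¹⁰)^(1/4) = 318 K.

T_ss ≈ 318 K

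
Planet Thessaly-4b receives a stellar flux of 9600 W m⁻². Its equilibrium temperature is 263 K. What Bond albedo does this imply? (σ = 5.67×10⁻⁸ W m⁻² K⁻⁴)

A ≈ 0.89

From T_eq⁴ = S(1−A)/(4σ): 1−A = 4σT_eq⁴/S.
1−A = 4 × 5.67×10⁻⁸ × (263)⁴ / 9600 = 0.113.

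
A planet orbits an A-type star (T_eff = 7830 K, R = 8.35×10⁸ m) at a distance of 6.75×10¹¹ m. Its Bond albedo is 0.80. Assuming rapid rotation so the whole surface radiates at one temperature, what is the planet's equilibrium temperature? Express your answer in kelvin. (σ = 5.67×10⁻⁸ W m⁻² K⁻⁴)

T_eq ≈ 130 K

L = 4πR_⋆²σT_⋆⁴ = 4π(8.35×10⁸)² × 5.67×10⁻⁸ × (7830)⁴ = 1.87×10²⁷ W.
S = L/(4πd²) = 326 W m⁻².
Energy balance: absorbed = emitted ⇒ πR²·S(1−A) = 4πR²·σT_eq⁴, so T_eq⁴ = S(1−A)/(4σ).
T_eq = [326 × 0.20 / (4 × 5.67×10⁻⁸)]^(1/4) = (2.88×10⁸)^(1/4) = 130 K.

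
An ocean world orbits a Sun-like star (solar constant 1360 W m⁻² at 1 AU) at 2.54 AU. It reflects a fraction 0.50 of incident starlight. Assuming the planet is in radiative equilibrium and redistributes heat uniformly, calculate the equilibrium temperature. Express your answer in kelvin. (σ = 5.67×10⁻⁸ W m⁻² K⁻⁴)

T_eq ≈ 147 K

Flux at 2.54 AU: S = 1360/2.54² = 211 W m⁻².
Energy balance: absorbed = emitted ⇒ πR²·S(1−A) = 4πR²·σT_eq⁴, so T_eq⁴ = S(1−A)/(4σ).
T_eq = [211 × 0.50 / (4 × 5.67×10⁻⁸)]^(1/4) = (4.65×10⁸)^(1/4) = 147 K.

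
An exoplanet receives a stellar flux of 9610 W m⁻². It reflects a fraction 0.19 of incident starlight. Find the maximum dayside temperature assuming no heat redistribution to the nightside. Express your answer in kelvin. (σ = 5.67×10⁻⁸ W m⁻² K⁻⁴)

With no redistribution each surface element balances locally: S(1−A) = σT⁴.
T = [9610 × 0.81 / 5.67×10⁻⁸]^(1/4) = (1.37×10¹¹)^(1/4) = 609 K.

T_ss ≈ 609 K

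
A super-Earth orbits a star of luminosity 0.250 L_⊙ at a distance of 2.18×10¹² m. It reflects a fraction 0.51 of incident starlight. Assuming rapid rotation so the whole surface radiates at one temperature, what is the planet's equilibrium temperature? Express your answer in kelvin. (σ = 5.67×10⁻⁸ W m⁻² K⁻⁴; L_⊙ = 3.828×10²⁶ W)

T_eq ≈ 43.1 K

L = 0.250 × 3.828×10²⁶ = 9.57×10²⁵ W.
Flux: S = L/(4πd²) = 9.57×10²⁵/(4π×(2.18×10¹²)²) = 1.60 W m⁻².
Energy balance: absorbed = emitted ⇒ πR²·S(1−A) = 4πR²·σT_eq⁴, so T_eq⁴ = S(1−A)/(4σ).
T_eq = [1.60 × 0.49 / (4 × 5.67×10⁻⁸)]^(1/4) = (3.46×10⁶)^(1/4) = 43.1 K.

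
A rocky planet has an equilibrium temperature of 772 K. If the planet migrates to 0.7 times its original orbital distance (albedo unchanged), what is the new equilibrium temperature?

T_eq ≈ 923 K

T_eq ∝ L^(1/4) · d^(−1/2).
T′ = 772 / 0.7^(1/2) = 923 K.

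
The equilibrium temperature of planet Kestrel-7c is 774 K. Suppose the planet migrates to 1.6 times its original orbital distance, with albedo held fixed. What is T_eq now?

T_eq ∝ L^(1/4) · d^(−1/2).
T′ = 774 / 1.6^(1/2) = 612 K.

T_eq ≈ 612 K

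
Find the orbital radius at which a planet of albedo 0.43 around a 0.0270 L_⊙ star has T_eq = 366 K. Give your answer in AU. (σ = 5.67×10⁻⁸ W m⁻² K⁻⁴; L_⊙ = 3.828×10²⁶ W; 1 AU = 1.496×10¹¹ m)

L = 0.0270 × 3.828×10²⁶ = 1.03×10²⁵ W.
From T_eq⁴ = L(1−A)/(16πσd²): d = √[L(1−A)/(16πσT_eq⁴)].
d = √[1.03×10²⁵ × 0.57 / (16π × 5.67×10⁻⁸ × (366)⁴)] = 1.07×10¹⁰ m = 0.0717 AU.

d ≈ 0.0717 AU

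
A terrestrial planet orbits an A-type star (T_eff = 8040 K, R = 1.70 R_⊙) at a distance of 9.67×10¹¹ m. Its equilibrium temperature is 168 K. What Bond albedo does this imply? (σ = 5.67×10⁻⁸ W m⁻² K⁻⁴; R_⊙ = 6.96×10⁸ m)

R_⋆ = 1.70 × 6.96×10⁸ = 1.18×10⁹ m.
L = 4πR_⋆²σT_⋆⁴ = 4π(1.18×10⁹)² × 5.67×10⁻⁸ × (8040)⁴ = 4.17×10²⁷ W.
S = L/(4πd²) = 355 W m⁻².
From T_eq⁴ = S(1−A)/(4σ): 1−A = 4σT_eq⁴/S.
1−A = 4 × 5.67×10⁻⁸ × (168)⁴ / 355 = 0.509.

A ≈ 0.49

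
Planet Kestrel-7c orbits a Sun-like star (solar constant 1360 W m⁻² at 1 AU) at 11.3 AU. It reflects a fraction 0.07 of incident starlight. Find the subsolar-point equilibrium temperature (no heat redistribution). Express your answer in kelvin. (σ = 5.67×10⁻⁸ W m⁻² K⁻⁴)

Flux at 11.3 AU: S = 1360/11.3² = 10.7 W m⁻².
At the subsolar point the surface absorbs S(1−A) and emits σT⁴ per unit area — no factor of 4, since only the local patch is in balance.
T = [10.7 × 0.93 / 5.67×10⁻⁸]^(1/4) = (1.75×10⁸)^(1/4) = 115 K.

T_ss ≈ 115 K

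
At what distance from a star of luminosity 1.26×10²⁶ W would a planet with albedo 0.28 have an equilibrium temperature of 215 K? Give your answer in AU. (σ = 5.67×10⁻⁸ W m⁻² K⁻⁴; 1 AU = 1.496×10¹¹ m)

d ≈ 0.816 AU

From T_eq⁴ = L(1−A)/(16πσd²): d = √[L(1−A)/(16πσT_eq⁴)].
d = √[1.26×10²⁶ × 0.72 / (16π × 5.67×10⁻⁸ × (215)⁴)] = 1.22×10¹¹ m = 0.816 AU.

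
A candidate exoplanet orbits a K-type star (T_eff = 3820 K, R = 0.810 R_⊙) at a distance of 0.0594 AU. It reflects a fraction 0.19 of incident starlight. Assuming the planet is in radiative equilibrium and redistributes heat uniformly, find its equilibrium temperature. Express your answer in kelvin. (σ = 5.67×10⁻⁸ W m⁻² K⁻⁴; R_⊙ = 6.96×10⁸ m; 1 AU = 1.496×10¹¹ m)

T_eq ≈ 645 K

R_⋆ = 0.810 × 6.96×10⁸ = 5.64×10⁸ m.
d = 0.0594 AU = 8.89×10⁹ m.
L = 4πR_⋆²σT_⋆⁴ = 4π(5.64×10⁸)² × 5.67×10⁻⁸ × (3820)⁴ = 4.82×10²⁵ W.
S = L/(4πd²) = 4.86×10⁴ W m⁻².
Energy balance: absorbed = emitted ⇒ πR²·S(1−A) = 4πR²·σT_eq⁴, so T_eq⁴ = S(1−A)/(4σ).
T_eq = [4.86×10⁴ × 0.81 / (4 × 5.67×10⁻⁸)]^(1/4) = (1.74×10¹¹)^(1/4) = 645 K.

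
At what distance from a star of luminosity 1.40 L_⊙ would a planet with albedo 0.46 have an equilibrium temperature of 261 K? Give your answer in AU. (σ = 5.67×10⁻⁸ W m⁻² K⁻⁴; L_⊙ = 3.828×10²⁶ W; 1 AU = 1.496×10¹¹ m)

L = 1.40 × 3.828×10²⁶ = 5.36×10²⁶ W.
From T_eq⁴ = L(1−A)/(16πσd²): d = √[L(1−A)/(16πσT_eq⁴)].
d = √[5.36×10²⁶ × 0.54 / (16π × 5.67×10⁻⁸ × (261)⁴)] = 1.48×10¹¹ m = 0.989 AU.

d ≈ 0.989 AU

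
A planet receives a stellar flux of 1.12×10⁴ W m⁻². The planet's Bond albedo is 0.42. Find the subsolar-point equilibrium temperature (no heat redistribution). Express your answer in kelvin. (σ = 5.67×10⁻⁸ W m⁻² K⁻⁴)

T_ss ≈ 582 K

At the subsolar point the surface absorbs S(1−A) and emits σT⁴ per unit area — no factor of 4, since only the local patch is in balance.
T = [1.12×10⁴ × 0.58 / 5.67×10⁻⁸]^(1/4) = (1.15×10¹¹)^(1/4) = 582 K.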